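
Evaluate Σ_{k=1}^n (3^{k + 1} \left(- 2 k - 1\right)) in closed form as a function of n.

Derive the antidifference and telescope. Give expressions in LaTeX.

S(n) = - 3^{n + 2} n

Step 1: r(k) = 3*(2*k + 3)/(2*k + 1).
Gosper form: A/B · C(k+1)/C(k) with A=3, B=1, C=k + 1/2.
Key eq: (3)·f(k+1) = (1)·f(k) + (k + 1/2).
d = 1 from the (0,0,1) case.
Solve for f: f(k) = (k - 1)/2 (degree 1 ≤ 1).
R(k) = B(k−1)·f(k)/C(k) = (k - 1)/(2*k + 1); s_k = R·t_k = 3**(k + 1)*(1 - k).
s_(k+1) − s_k = 3**(k + 1)*(-2*k - 1) = t_k.
s_(n+1) = -3**(n + 2)*n and s_(1) = 0, so S(n) = -3**(n + 2)*n.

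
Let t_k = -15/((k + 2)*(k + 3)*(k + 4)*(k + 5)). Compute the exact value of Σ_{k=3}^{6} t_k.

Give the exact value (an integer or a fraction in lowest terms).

Compute t_(k+1)/t_k: get (k + 2)/(k + 6).
Factor: A=k + 2; B=k + 6; C=1.
Key eq: (k + 2)·f(k+1) = (k + 5)·f(k) + (1).
Degrees (1,1,0) ⇒ d ≤ 3.
Coefficient equations give f(k) = k*(k**2 + 9*k + 26)/72.
Certificate R = B(k−1)f/C = k*(k + 5)*(k**2 + 9*k + 26)/72 gives s_k = 5*k*(-k**2 - 9*k - 26)/(24*(k + 2)*(k + 3)*(k + 4)).
s_(k+1) − s_k = -15/(k**4 + 14*k**3 + 71*k**2 + 154*k + 120) = t_k.
Telescoping: Σ = s_(7) − s_(3) = -161/792 − (-31/168) = -13/693.

Σ = -13/693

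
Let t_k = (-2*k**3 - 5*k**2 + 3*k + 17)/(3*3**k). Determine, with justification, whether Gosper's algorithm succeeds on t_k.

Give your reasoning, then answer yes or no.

Yes. s_k = (k**3 + 4*k**2 + 4*k - 4)/3**k.

t_(k+1)/t_k = (2*k**3 + 11*k**2 + 13*k - 13)/(3*(2*k**3 + 5*k**2 - 3*k - 17)).
Gosper form: A/B · C(k+1)/C(k) with A=1/3, B=1, C=k**3 + 5*k**2/2 - 3*k/2 - 17/2.
Key eq: (1/3)·f(k+1) = (1)·f(k) + (k**3 + 5*k**2/2 - 3*k/2 - 17/2).
deg f ≤ 3 (via 0,0,3).
Match coefficients ⇒ f(k) = -3*(k**3 + 4*k**2 + 4*k - 4)/2.
So s_k = (B(k−1)f/C)·t_k = (-3*(k**3 + 4*k**2 + 4*k - 4)/(2*k**3 + 5*k**2 - 3*k - 17))·t_k = (k**3 + 4*k**2 + 4*k - 4)/3**k.
Check: Δs_k = (-2*k**3 - 5*k**2 + 3*k + 17)/(3*3**k). ✓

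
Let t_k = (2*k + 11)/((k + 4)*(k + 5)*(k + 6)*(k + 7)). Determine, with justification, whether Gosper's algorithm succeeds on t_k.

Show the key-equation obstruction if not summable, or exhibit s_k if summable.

Step 1: r(k) = (k + 4)*(2*k + 13)/((k + 8)*(2*k + 11)).
So A=k + 4 and B=k + 8, with C=k + 11/2.
Need (k + 4)·f(k+1) − (k + 7)·f(k) = k + 11/2.
Degrees (1,1,1) ⇒ d ≤ 3.
A polynomial solution: f(k) = k*(k + 5)*(k + 10)/48.
So s_k = (B(k−1)f/C)·t_k = (k*(k + 5)*(k + 7)*(k + 10)/(24*(2*k + 11)))·t_k = k*(k + 10)/(24*(k**2 + 10*k + 24)).
Check: Δs_k = (2*k + 11)/(k**4 + 22*k**3 + 179*k**2 + 638*k + 840). ✓

Yes. s_k = k*(k + 10)/(24*(k**2 + 10*k + 24)).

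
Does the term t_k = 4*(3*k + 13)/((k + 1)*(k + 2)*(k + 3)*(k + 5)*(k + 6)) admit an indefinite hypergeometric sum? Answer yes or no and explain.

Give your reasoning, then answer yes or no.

Yes. s_k = 2*k*(k**2 + 8*k + 17)/(5*(k**3 + 8*k**2 + 17*k + 10)).

t_(k+1)/t_k = (k + 1)*(k + 5)*(3*k + 16)/((k + 4)*(k + 7)*(3*k + 13)).
Take A(k)=k + 1, B(k)=k + 7, C(k)=k**2 + 25*k/3 + 52/3.
f must satisfy (k + 1)·f(k+1) − (k + 6)·f(k) = k**2 + 25*k/3 + 52/3.
Degrees (1,1,2) ⇒ d ≤ 5.
Solving with deg f ≤ 5: f(k) = k*(k + 3)*(k + 4)*(k**2 + 8*k + 17)/30.
Certificate R = B(k−1)f/C = k*(k + 3)*(k + 6)*(k**2 + 8*k + 17)/(10*(3*k + 13)) gives s_k = 2*k*(k**2 + 8*k + 17)/(5*(k**3 + 8*k**2 + 17*k + 10)).
s_(k+1) − s_k = 4*(3*k + 13)/(k**5 + 17*k**4 + 107*k**3 + 307*k**2 + 396*k + 180) = t_k.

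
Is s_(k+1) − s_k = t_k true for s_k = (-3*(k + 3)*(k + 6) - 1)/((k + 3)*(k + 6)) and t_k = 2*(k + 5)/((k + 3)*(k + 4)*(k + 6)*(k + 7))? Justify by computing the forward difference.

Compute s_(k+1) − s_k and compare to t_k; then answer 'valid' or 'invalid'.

s_(k+1) = (-3*(k + 4)*(k + 7) - 1)/((k + 4)*(k + 7))
s_(k+1) − s_k = 2*(k + 5)/(k**4 + 20*k**3 + 145*k**2 + 450*k + 504)
(s_(k+1) − s_k) − t_k = 0

Valid — Δs_k = t_k.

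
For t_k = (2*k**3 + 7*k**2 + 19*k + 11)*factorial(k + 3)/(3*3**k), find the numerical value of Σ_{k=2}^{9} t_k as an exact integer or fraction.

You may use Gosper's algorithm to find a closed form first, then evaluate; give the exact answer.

Σ = 5355721240/243

r(k) = (2*k**4 + 21*k**3 + 91*k**2 + 195*k + 156)/(3*(2*k**3 + 7*k**2 + 19*k + 11)) after simplifying.
Normal form (A,B,C) = (k/3 + 4/3, 1, k**3 + 7*k**2/2 + 19*k/2 + 11/2).
Key eq: (k/3 + 4/3)·f(k+1) = (1)·f(k) + (k**3 + 7*k**2/2 + 19*k/2 + 11/2).
From deg A=1, deg B=0, deg C=3: d=2.
A polynomial solution: f(k) = 3*(k + 1)*(2*k - 1)/2.
R(k) = B(k−1)·f(k)/C(k) = 3*(k + 1)*(2*k - 1)/(2*k**3 + 7*k**2 + 19*k + 11); s_k = R·t_k = (k + 1)*(2*k - 1)*factorial(k + 3)/3**k.
s_(k+1) − s_k = (2*k**3 + 7*k**2 + 19*k + 11)*factorial(k + 3)/(3*3**k) = t_k.
Telescoping: Σ = s_(10) − s_(2) = 5355750400/243 − (120) = 5355721240/243.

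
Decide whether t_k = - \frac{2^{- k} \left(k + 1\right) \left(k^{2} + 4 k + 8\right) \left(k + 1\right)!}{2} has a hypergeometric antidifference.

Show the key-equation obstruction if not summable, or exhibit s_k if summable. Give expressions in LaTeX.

Yes. s_k = - 2^{- k} \left(k^{2} + 3 k + 4\right) \left(k + 1\right)!.

Ratio r(k) = (k + 2)**2*(4*k + (k + 1)**2 + 12)/(2*(k + 1)*(k**2 + 4*k + 8)).
Normal form (A,B,C) = (k/2 + 1, 1, k**3 + 5*k**2 + 12*k + 8).
f must satisfy (k/2 + 1)·f(k+1) − (1)·f(k) = k**3 + 5*k**2 + 12*k + 8.
Bound: deg f ≤ 2.
Solving with deg f ≤ 2: f(k) = 2*(k**2 + 3*k + 4).
Then R = B(k−1)f/C = 2*(k**2 + 3*k + 4)/((k + 1)*(k**2 + 4*k + 8)), so s_k = R(k)·t_k = -(k**2 + 3*k + 4)*factorial(k + 1)/2**k.
Δs = -(k + 1)*(k**2 + 4*k + 8)*factorial(k + 1)/(2*2**k), as required.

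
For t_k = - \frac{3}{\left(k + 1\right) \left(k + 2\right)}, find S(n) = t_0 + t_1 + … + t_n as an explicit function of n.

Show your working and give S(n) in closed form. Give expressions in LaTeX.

S(n) = \frac{3 \left(- n - 1\right)}{n + 2}

The ratio is (k + 1)/(k + 3).
Gosper form: A/B · C(k+1)/C(k) with A=k + 1, B=k + 3, C=1.
Set up (k + 1)·f(k+1) − (k + 2)·f(k) − (1) = 0.
deg f ≤ 1 (via 1,1,0).
Solve for f: f(k) = k (degree 1 ≤ 1).
So s_k = (B(k−1)f/C)·t_k = (k*(k + 2))·t_k = -3*k/(k + 1).
Verify: -3/(k**2 + 3*k + 2) matches t_k.
s_(n+1) = 3*(-n - 1)/(n + 2) and s_(0) = 0, so S(n) = 3*(-n - 1)/(n + 2).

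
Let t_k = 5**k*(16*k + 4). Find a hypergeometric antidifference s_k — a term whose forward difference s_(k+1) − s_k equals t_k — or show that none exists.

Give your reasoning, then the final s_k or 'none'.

t_(k+1)/t_k = 5*(4*k + 5)/(4*k + 1).
Gosper form: A/B · C(k+1)/C(k) with A=5, B=1, C=k + 1/4.
Solve (5)·f(k+1) − (1)·f(k) = k + 1/4.
Bound: deg f ≤ 1.
A polynomial solution: f(k) = (k - 1)/4.
Then R = B(k−1)f/C = (k - 1)/(4*k + 1), so s_k = R(k)·t_k = 4*5**k*(k - 1).
Check: Δs_k = 5**k*(16*k + 4). ✓

s_k = 4*5**k*(k - 1)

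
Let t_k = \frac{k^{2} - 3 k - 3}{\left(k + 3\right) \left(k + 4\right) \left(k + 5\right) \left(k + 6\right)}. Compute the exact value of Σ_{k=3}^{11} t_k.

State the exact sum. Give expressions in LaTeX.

Σ = 1/112

Compute t_(k+1)/t_k: get (k + 3)*(3*k - (k + 1)**2 + 6)/((k + 7)*(-k**2 + 3*k + 3)).
Take A(k)=k + 3, B(k)=k + 7, C(k)=k**2 - 3*k - 3.
Key eq: (k + 3)·f(k+1) = (k + 6)·f(k) + (k**2 - 3*k - 3).
d = 3 from the (1,1,2) case.
Solving with deg f ≤ 3: f(k) = k*(k**2 - 18*k - 13)/30.
So s_k = (B(k−1)f/C)·t_k = (k*(k + 6)*(k**2 - 18*k - 13)/(30*(k**2 - 3*k - 3)))·t_k = k*(k**2 - 18*k - 13)/(30*(k + 3)*(k + 4)*(k + 5)).
Δs = (k**2 - 3*k - 3)/(k**4 + 18*k**3 + 119*k**2 + 342*k + 360), as required.
Evaluate s at k=12 and k=3: -1/120 and -29/1680; difference 1/112.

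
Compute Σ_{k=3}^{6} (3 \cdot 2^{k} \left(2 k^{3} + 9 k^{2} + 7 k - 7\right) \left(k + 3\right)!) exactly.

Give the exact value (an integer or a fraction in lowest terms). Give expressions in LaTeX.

The ratio is 2*(2*k**4 + 23*k**3 + 91*k**2 + 135*k + 44)/(2*k**3 + 9*k**2 + 7*k - 7).
Normal form (A,B,C) = (2*k + 8, 1, k**3 + 9*k**2/2 + 7*k/2 - 7/2).
Solve (2*k + 8)·f(k+1) − (1)·f(k) = k**3 + 9*k**2/2 + 7*k/2 - 7/2.
deg f ≤ 2 (via 1,0,3).
Coefficient equations give f(k) = (k**2 - k - 1)/2.
Then R = B(k−1)f/C = (k**2 - k - 1)/(2*k**3 + 9*k**2 + 7*k - 7), so s_k = R(k)·t_k = 3*2**k*(k**2 - k - 1)*factorial(k + 3).
Verify: 3*2**k*(2*k**3 + 9*k**2 + 7*k - 7)*factorial(k + 3) matches t_k.
Sum = s_(7) − s_(3); s_(7) = 57131827200, s_(3) = 86400 ⇒ 57131740800.

Σ = 57131740800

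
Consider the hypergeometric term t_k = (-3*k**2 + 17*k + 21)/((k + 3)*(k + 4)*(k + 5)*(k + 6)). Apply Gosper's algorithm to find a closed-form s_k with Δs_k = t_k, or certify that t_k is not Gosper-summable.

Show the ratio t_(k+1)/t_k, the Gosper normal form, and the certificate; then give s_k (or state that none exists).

s_k = k*(k**2 + 102*k + 107)/(30*(k + 3)*(k + 4)*(k + 5))

t_(k+1)/t_k = (k + 3)*(17*k - 3*(k + 1)**2 + 38)/((k + 7)*(-3*k**2 + 17*k + 21)).
Take A(k)=k + 3, B(k)=k + 7, C(k)=k**2 - 17*k/3 - 7.
f must satisfy (k + 3)·f(k+1) − (k + 6)·f(k) = k**2 - 17*k/3 - 7.
deg f ≤ 3 (via 1,1,2).
Solving with deg f ≤ 3: f(k) = -k*(k**2 + 102*k + 107)/90.
So s_k = (B(k−1)f/C)·t_k = (-k*(k + 6)*(k**2 + 102*k + 107)/(30*(3*k**2 - 17*k - 21)))·t_k = k*(k**2 + 102*k + 107)/(30*(k + 3)*(k + 4)*(k + 5)).
Δs = (-3*k**2 + 17*k + 21)/(k**4 + 18*k**3 + 119*k**2 + 342*k + 360), as required.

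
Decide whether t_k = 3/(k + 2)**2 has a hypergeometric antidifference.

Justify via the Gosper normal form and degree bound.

Compute t_(k+1)/t_k: get (k + 2)**2/(k + 3)**2.
So A=k**2 + 4*k + 4 and B=k**2 + 6*k + 9, with C=1.
Need (k**2 + 4*k + 4)·f(k+1) − (k**2 + 4*k + 4)·f(k) = 1.
deg f ≤ 0 (via 2,2,0).
f = c0 ⇒ A·f(k+1) − B(k−1)·f(k) − C = -1. The system {-1 = 0} is inconsistent; no antidifference.

No. Not Gosper-summable.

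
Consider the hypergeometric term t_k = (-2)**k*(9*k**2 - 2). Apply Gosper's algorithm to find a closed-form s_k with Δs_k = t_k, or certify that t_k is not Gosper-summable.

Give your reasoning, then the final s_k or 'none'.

The ratio is 2*(2 - 9*(k + 1)**2)/(9*k**2 - 2).
Gosper form: A/B · C(k+1)/C(k) with A=-2, B=1, C=k**2 - 2/9.
Key eq: (-2)·f(k+1) = (1)·f(k) + (k**2 - 2/9).
Degrees (0,0,2) ⇒ d ≤ 2.
Match coefficients ⇒ f(k) = -k*(3*k - 4)/9.
Get s_k = R·t_k = (-2)**k*k*(4 - 3*k) with R(k) = B(k−1)f(k)/C(k) = -k*(3*k - 4)/(9*k**2 - 2).
Δs = (-2)**k*(9*k**2 - 2), as required.

s_k = (-2)**k*k*(4 - 3*k)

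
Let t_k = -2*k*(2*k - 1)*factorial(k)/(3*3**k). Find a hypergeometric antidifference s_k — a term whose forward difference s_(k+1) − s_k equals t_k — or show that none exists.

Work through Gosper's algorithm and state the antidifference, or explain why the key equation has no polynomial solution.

s_k = -2*(2*k + 1)*factorial(k)/3**k

Step 1: r(k) = (k + 1)**2*(2*k + 1)/(3*k*(2*k - 1)).
Normal form (A,B,C) = (k/3 + 1/3, 1, k**2 - k/2).
f must satisfy (k/3 + 1/3)·f(k+1) − (1)·f(k) = k**2 - k/2.
From deg A=1, deg B=0, deg C=2: d=1.
A polynomial solution: f(k) = 3*(2*k + 1)/2.
So s_k = (B(k−1)f/C)·t_k = (3*(2*k + 1)/(k*(2*k - 1)))·t_k = -2*(2*k + 1)*factorial(k)/3**k.
Check: Δs_k = -2*k*(2*k - 1)*factorial(k)/(3*3**k). ✓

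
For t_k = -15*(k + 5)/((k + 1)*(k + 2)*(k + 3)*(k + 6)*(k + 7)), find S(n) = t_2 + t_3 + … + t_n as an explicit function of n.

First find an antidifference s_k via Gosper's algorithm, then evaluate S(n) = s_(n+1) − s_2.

S(n) = 5*(-n**3 - 12*n**2 - 41*n + 54)/(96*(n**3 + 12*n**2 + 41*n + 42))

r(k) = (k + 1)*(k + 6)**2/((k + 4)*(k + 5)*(k + 8)) after simplifying.
So A=k + 1 and B=k + 8, with C=k**3 + 14*k**2 + 65*k + 100.
Solve (k + 1)·f(k+1) − (k + 7)·f(k) = k**3 + 14*k**2 + 65*k + 100.
deg f ≤ 6 (via 1,1,3).
Solving with deg f ≤ 6: f(k) = k*(k + 3)*(k + 4)**2*(k + 5)**2/36.
Get s_k = R·t_k = 5*k*(-k**2 - 9*k - 20)/(12*(k**3 + 9*k**2 + 20*k + 12)) with R(k) = B(k−1)f(k)/C(k) = k*(k + 3)*(k + 4)*(k + 7)/36.
s_(k+1) − s_k = 15*(-k - 5)/(k**5 + 19*k**4 + 131*k**3 + 401*k**2 + 540*k + 252) = t_k.
Σ_(k=2)^n t_k = s_(n+1) − s_(2) = (5*(-n**3 - 12*n**2 - 41*n - 30)/(12*(n**3 + 12*n**2 + 41*n + 42))) − (-35/96), i.e. 5*(-n**3 - 12*n**2 - 41*n + 54)/(96*(n**3 + 12*n**2 + 41*n + 42)).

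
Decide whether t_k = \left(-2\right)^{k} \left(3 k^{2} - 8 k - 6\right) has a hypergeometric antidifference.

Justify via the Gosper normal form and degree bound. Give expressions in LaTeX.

Yes. s_k = \left(-2\right)^{k} k \left(4 - k\right).

Compute t_(k+1)/t_k: get 2*(-3*k**2 + 2*k + 11)/(3*k**2 - 8*k - 6).
Normal form (A,B,C) = (-2, 1, k**2 - 8*k/3 - 2).
Key eq: (-2)·f(k+1) = (1)·f(k) + (k**2 - 8*k/3 - 2).
Bound: deg f ≤ 2.
Match coefficients ⇒ f(k) = -k*(k - 4)/3.
Then R = B(k−1)f/C = -k*(k - 4)/(3*k**2 - 8*k - 6), so s_k = R(k)·t_k = (-2)**k*k*(4 - k).
Check: Δs_k = (-2)**k*(3*k**2 - 8*k - 6). ✓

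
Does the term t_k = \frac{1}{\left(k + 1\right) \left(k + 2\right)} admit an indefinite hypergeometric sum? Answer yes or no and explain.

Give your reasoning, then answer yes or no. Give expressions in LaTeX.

Compute t_(k+1)/t_k: get (k + 1)/(k + 3).
Take A(k)=k + 1, B(k)=k + 3, C(k)=1.
Key eq: (k + 1)·f(k+1) = (k + 2)·f(k) + (1).
From deg A=1, deg B=1, deg C=0: d=1.
Solve for f: f(k) = k (degree 1 ≤ 1).
Then R = B(k−1)f/C = k*(k + 2), so s_k = R(k)·t_k = k/(k + 1).
Verify: 1/(k**2 + 3*k + 2) matches t_k.

Yes. s_k = \frac{k}{k + 1}.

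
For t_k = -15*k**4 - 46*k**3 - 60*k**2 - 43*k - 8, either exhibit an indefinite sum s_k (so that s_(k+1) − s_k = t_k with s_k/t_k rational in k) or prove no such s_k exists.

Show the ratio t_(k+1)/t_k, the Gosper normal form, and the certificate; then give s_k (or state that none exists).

s_k = k*(-3*k**4 - 4*k**3 - 2*k**2 - 3*k + 4)

Step 1: r(k) = (15*k**4 + 106*k**3 + 288*k**2 + 361*k + 172)/(15*k**4 + 46*k**3 + 60*k**2 + 43*k + 8).
A = 1, B = 1, C = k**4 + 46*k**3/15 + 4*k**2 + 43*k/15 + 8/15.
Solve (1)·f(k+1) − (1)·f(k) = k**4 + 46*k**3/15 + 4*k**2 + 43*k/15 + 8/15.
Degrees (0,0,4) ⇒ d ≤ 5.
Solve for f: f(k) = k*(k**2 + k - 1)*(3*k**2 + k + 4)/15 (degree 5 ≤ 5).
Get s_k = R·t_k = k*(-3*k**4 - 4*k**3 - 2*k**2 - 3*k + 4) with R(k) = B(k−1)f(k)/C(k) = k*(k**2 + k - 1)*(3*k**2 + k + 4)/(15*k**4 + 46*k**3 + 60*k**2 + 43*k + 8).
Δs = -15*k**4 - 46*k**3 - 60*k**2 - 43*k - 8, as required.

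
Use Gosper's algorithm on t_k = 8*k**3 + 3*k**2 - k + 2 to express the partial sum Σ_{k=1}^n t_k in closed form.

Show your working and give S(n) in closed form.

S(n) = n*(2*n**3 + 5*n**2 + 3*n + 2)

The ratio is (8*k**3 + 27*k**2 + 29*k + 12)/(8*k**3 + 3*k**2 - k + 2).
Normal form (A,B,C) = (1, 1, k**3 + 3*k**2/8 - k/8 + 1/4).
Key eq: (1)·f(k+1) = (1)·f(k) + (k**3 + 3*k**2/8 - k/8 + 1/4).
d = 4 from the (0,0,3) case.
Coefficient equations give f(k) = k*(2*k**3 - 3*k**2 + 3)/8.
Then R = B(k−1)f/C = k*(2*k**3 - 3*k**2 + 3)/(8*k**3 + 3*k**2 - k + 2), so s_k = R(k)·t_k = k*(2*k**3 - 3*k**2 + 3).
s_(k+1) − s_k = 8*k**3 + 3*k**2 - k + 2 = t_k.
Evaluate: s_(n+1) = 2*n**4 + 5*n**3 + 3*n**2 + 2*n + 2; subtract s_(1) = 2 ⇒ S(n) = n*(2*n**3 + 5*n**2 + 3*n + 2).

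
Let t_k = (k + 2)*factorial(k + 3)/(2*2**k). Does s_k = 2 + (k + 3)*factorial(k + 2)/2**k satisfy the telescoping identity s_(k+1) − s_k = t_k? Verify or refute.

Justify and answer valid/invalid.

s_(k+1) = 2**(-k - 1)*(k + 4)*factorial(k + 3) + 2
s_(k+1) − s_k = (k + 2)*factorial(k + 3)/(2*2**k)
(s_(k+1) − s_k) − t_k = 0

Valid — Δs_k = t_k.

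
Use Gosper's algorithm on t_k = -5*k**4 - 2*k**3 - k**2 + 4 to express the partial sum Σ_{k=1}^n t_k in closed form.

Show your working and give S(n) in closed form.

S(n) = n*(-n**4 - 3*n**3 - 3*n**2 - n + 4)

r(k) = (5*(k + 1)**4 + 2*(k + 1)**3 + (k + 1)**2 - 4)/(5*k**4 + 2*k**3 + k**2 - 4) after simplifying.
Gosper form: A/B · C(k+1)/C(k) with A=1, B=1, C=k**4 + 2*k**3/5 + k**2/5 - 4/5.
Key eq: (1)·f(k+1) = (1)·f(k) + (k**4 + 2*k**3/5 + k**2/5 - 4/5).
From deg A=0, deg B=0, deg C=4: d=5.
Match coefficients ⇒ f(k) = k*(k - 2)*(k + 1)*(k**2 - k + 2)/5.
So s_k = (B(k−1)f/C)·t_k = (k*(k - 2)*(k**2 - k + 2)/(5*k**3 - 3*k**2 + 4*k - 4))·t_k = k*(-k**4 + 2*k**3 - k**2 + 4).
Δs = -5*k**4 - 2*k**3 - k**2 + 4, as required.
Telescope: S(n) = s_(n+1) − s_(1) = -n**5 - 3*n**4 - 3*n**3 - n**2 + 4*n + 4 − (4) = n*(-n**4 - 3*n**3 - 3*n**2 - n + 4).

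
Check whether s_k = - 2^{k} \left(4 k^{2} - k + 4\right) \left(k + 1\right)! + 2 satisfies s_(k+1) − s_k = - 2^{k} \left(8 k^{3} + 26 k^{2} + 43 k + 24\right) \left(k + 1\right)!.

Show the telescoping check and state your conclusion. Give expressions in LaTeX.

Valid — Δs_k = t_k.

s_(k+1) = -2**(k + 1)*(-k + 4*(k + 1)**2 + 3)*factorial(k + 2) + 2
s_(k+1) − s_k = -2**k*(8*k**3 + 26*k**2 + 43*k + 24)*factorial(k + 1)
(s_(k+1) − s_k) − t_k = 0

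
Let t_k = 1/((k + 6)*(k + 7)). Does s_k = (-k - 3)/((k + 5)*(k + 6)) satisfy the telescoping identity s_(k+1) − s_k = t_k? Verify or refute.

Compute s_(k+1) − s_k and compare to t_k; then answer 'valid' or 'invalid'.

s_(k+1) = (-k - 4)/((k + 6)*(k + 7))
s_(k+1) − s_k = (k + 1)/(k**3 + 18*k**2 + 107*k + 210)
(s_(k+1) − s_k) − t_k = -4/(k**3 + 18*k**2 + 107*k + 210)

Invalid: residual -4/(k**3 + 18*k**2 + 107*k + 210) ≠ 0.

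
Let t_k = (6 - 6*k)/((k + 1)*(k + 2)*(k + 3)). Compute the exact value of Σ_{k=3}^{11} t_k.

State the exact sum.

Σ = -459/910

r(k) = k*(k + 1)/((k - 1)*(k + 4)) after simplifying.
Gosper form: A/B · C(k+1)/C(k) with A=k + 1, B=k + 4, C=k - 1.
Key eq: (k + 1)·f(k+1) = (k + 3)·f(k) + (k - 1).
From deg A=1, deg B=1, deg C=1: d=2.
Solving with deg f ≤ 2: f(k) = -k.
Then R = B(k−1)f/C = -k*(k + 3)/(k - 1), so s_k = R(k)·t_k = 6*k/((k + 1)*(k + 2)).
Δs = 6*(1 - k)/(k**3 + 6*k**2 + 11*k + 6), as required.
Σ_(k=3)^(11) t_k = s_(12) − s_(3) = 36/91 − (9/10) = -459/910.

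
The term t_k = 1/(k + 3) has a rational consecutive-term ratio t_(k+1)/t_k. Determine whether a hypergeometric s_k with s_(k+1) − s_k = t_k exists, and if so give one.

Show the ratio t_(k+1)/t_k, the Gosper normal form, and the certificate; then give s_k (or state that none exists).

not Gosper-summable; s_k does not exist

Ratio r(k) = (k + 3)/(k + 4).
Take A(k)=k + 3, B(k)=k + 4, C(k)=1.
Key eq: (k + 3)·f(k+1) = (k + 3)·f(k) + (1).
d = 0 from the (1,1,0) case.
f = c0 ⇒ A·f(k+1) − B(k−1)·f(k) − C = -1. The system {-1 = 0} is inconsistent; no antidifference.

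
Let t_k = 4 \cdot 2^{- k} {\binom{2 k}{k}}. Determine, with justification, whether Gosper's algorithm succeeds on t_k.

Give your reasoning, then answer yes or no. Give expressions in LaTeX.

Compute t_(k+1)/t_k: get (2*k + 1)/(k + 1).
Gosper form: A/B · C(k+1)/C(k) with A=2*k + 1, B=k + 1, C=1.
Solve (2*k + 1)·f(k+1) − (k)·f(k) = 1.
From deg A=1, deg B=1, deg C=0: d=-1.
Negative degree bound (-1): no f exists, t_k not Gosper-summable.

No. Not Gosper-summable.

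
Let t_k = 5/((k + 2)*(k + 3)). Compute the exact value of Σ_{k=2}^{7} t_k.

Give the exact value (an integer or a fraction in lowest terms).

Σ = 3/4

Step 1: r(k) = (k + 2)/(k + 4).
Take A(k)=k + 2, B(k)=k + 4, C(k)=1.
Set up (k + 2)·f(k+1) − (k + 3)·f(k) − (1) = 0.
From deg A=1, deg B=1, deg C=0: d=1.
Solving with deg f ≤ 1: f(k) = k/2.
Get s_k = R·t_k = 5*k/(2*(k + 2)) with R(k) = B(k−1)f(k)/C(k) = k*(k + 3)/2.
Δs = 5/(k**2 + 5*k + 6), as required.
Evaluate s at k=8 and k=2: 2 and 5/4; difference 3/4.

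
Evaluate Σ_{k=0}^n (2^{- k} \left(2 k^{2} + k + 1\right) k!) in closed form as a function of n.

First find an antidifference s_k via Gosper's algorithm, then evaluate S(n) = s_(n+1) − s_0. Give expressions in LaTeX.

S(n) = 2^{- n} \left(- 2^{n + 1} + 2 n^{2} n! + 5 n n! + 3 n!\right)

The ratio is (k + 1)*(k + 2*(k + 1)**2 + 2)/(2*(2*k**2 + k + 1)).
Normal form (A,B,C) = (k/2 + 1/2, 1, k**2 + k/2 + 1/2).
f must satisfy (k/2 + 1/2)·f(k+1) − (1)·f(k) = k**2 + k/2 + 1/2.
From deg A=1, deg B=0, deg C=2: d=1.
Solving with deg f ≤ 1: f(k) = 2*k + 1.
So s_k = (B(k−1)f/C)·t_k = (2*(2*k + 1)/(2*k**2 + k + 1))·t_k = 2**(1 - k)*(2*k + 1)*factorial(k).
Δs = (2*k**2 + k + 1)*factorial(k)/2**k, as required.
Σ_(k=0)^n t_k = s_(n+1) − s_(0) = ((2*n + 3)*factorial(n + 1)/2**n) − (2), i.e. (-2**(n + 1) + 2*n**2*factorial(n) + 5*n*factorial(n) + 3*factorial(n))/2**n.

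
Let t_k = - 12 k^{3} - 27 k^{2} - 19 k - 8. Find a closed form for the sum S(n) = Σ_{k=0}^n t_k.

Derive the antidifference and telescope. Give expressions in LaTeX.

Step 1: r(k) = (12*k**3 + 63*k**2 + 109*k + 66)/(12*k**3 + 27*k**2 + 19*k + 8).
So A=1 and B=1, with C=k**3 + 9*k**2/4 + 19*k/12 + 2/3.
Need (1)·f(k+1) − (1)·f(k) = k**3 + 9*k**2/4 + 19*k/12 + 2/3.
deg f ≤ 4 (via 0,0,3).
Solve for f: f(k) = k*(3*k**3 + 3*k**2 - k + 3)/12 (degree 4 ≤ 4).
Then R = B(k−1)f/C = k*(3*k**3 + 3*k**2 - k + 3)/(12*k**3 + 27*k**2 + 19*k + 8), so s_k = R(k)·t_k = k*(-3*k**3 - 3*k**2 + k - 3).
Δs = -12*k**3 - 27*k**2 - 19*k - 8, as required.
Telescope: S(n) = s_(n+1) − s_(0) = -3*n**4 - 15*n**3 - 26*n**2 - 22*n - 8 − (0) = -3*n**4 - 15*n**3 - 26*n**2 - 22*n - 8.

S(n) = - 3 n^{4} - 15 n^{3} - 26 n^{2} - 22 n - 8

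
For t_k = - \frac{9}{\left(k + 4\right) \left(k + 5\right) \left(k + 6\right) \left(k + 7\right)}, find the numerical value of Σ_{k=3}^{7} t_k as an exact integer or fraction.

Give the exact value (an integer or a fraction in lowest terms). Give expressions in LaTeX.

Σ = -5/1092

r(k) = (k + 4)/(k + 8) after simplifying.
Gosper form: A/B · C(k+1)/C(k) with A=k + 4, B=k + 8, C=1.
Set up (k + 4)·f(k+1) − (k + 7)·f(k) − (1) = 0.
d = 3 from the (1,1,0) case.
Solving with deg f ≤ 3: f(k) = k*(k**2 + 15*k + 74)/360.
R(k) = B(k−1)·f(k)/C(k) = k*(k + 7)*(k**2 + 15*k + 74)/360; s_k = R·t_k = k*(-k**2 - 15*k - 74)/(40*(k + 4)*(k + 5)*(k + 6)).
Δs = -9/(k**4 + 22*k**3 + 179*k**2 + 638*k + 840), as required.
Σ_(k=3)^(7) t_k = s_(8) − s_(3) = -43/1820 − (-2/105) = -5/1092.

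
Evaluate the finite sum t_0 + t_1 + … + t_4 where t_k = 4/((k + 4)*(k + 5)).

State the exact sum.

t_(k+1)/t_k = (k + 4)/(k + 6).
Normal form (A,B,C) = (k + 4, k + 6, 1).
Set up (k + 4)·f(k+1) − (k + 5)·f(k) − (1) = 0.
Bound: deg f ≤ 1.
Solving with deg f ≤ 1: f(k) = k/4.
R(k) = B(k−1)·f(k)/C(k) = k*(k + 5)/4; s_k = R·t_k = k/(k + 4).
Verify: 4/(k**2 + 9*k + 20) matches t_k.
Evaluate s at k=5 and k=0: 5/9 and 0; difference 5/9.

Σ = 5/9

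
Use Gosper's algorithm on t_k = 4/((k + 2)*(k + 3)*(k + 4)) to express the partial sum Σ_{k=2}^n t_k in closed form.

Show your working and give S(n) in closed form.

S(n) = (n**2 + 7*n - 8)/(10*(n**2 + 7*n + 12))

t_(k+1)/t_k = (k + 2)/(k + 5).
Take A(k)=k + 2, B(k)=k + 5, C(k)=1.
Need (k + 2)·f(k+1) − (k + 4)·f(k) = 1.
d = 2 from the (1,1,0) case.
Coefficient equations give f(k) = k*(k + 5)/12.
So s_k = (B(k−1)f/C)·t_k = (k*(k + 4)*(k + 5)/12)·t_k = k*(k + 5)/(3*(k + 2)*(k + 3)).
s_(k+1) − s_k = 4/(k**3 + 9*k**2 + 26*k + 24) = t_k.
Σ_(k=2)^n t_k = s_(n+1) − s_(2) = ((n**2 + 7*n + 6)/(3*(n**2 + 7*n + 12))) − (7/30), i.e. (n**2 + 7*n - 8)/(10*(n**2 + 7*n + 12)).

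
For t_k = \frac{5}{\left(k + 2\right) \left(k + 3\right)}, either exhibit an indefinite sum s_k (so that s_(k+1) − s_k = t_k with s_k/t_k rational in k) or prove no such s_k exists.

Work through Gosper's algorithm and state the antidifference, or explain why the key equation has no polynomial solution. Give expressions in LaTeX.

Step 1: r(k) = (k + 2)/(k + 4).
Take A(k)=k + 2, B(k)=k + 4, C(k)=1.
f must satisfy (k + 2)·f(k+1) − (k + 3)·f(k) = 1.
Degrees (1,1,0) ⇒ d ≤ 1.
Solve for f: f(k) = k/2 (degree 1 ≤ 1).
Certificate R = B(k−1)f/C = k*(k + 3)/2 gives s_k = 5*k/(2*(k + 2)).
s_(k+1) − s_k = 5/(k**2 + 5*k + 6) = t_k.

s_k = \frac{5 k}{2 \left(k + 2\right)}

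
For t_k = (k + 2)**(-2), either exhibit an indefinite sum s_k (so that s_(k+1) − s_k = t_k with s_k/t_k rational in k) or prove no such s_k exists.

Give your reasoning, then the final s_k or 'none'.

t_(k+1)/t_k = (k + 2)**2/(k + 3)**2.
Gosper form: A/B · C(k+1)/C(k) with A=k**2 + 4*k + 4, B=k**2 + 6*k + 9, C=1.
Solve (k**2 + 4*k + 4)·f(k+1) − (k**2 + 4*k + 4)·f(k) = 1.
deg f ≤ 0 (via 2,2,0).
Generic f = c0 gives residual -1; -1 = 0 cannot hold, so t_k is not Gosper-summable.

none (Gosper's algorithm certifies no s_k)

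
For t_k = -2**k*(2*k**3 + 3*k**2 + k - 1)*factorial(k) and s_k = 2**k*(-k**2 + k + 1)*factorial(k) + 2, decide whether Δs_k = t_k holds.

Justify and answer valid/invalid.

valid; difference matches t_k

s_(k+1) = 2**(k + 1)*(k - (k + 1)**2 + 2)*factorial(k + 1) + 2
s_(k+1) − s_k = -2**k*(2*k**3 + 3*k**2 + k - 1)*factorial(k)
(s_(k+1) − s_k) − t_k = 0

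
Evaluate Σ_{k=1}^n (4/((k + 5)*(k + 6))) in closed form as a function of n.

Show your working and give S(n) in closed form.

r(k) = (k + 5)/(k + 7) after simplifying.
A = k + 5, B = k + 7, C = 1.
Need (k + 5)·f(k+1) − (k + 6)·f(k) = 1.
Bound: deg f ≤ 1.
Coefficient equations give f(k) = k/5.
So s_k = (B(k−1)f/C)·t_k = (k*(k + 6)/5)·t_k = 4*k/(5*(k + 5)).
Check: Δs_k = 4/(k**2 + 11*k + 30). ✓
s_(n+1) = 4*(n + 1)/(5*(n + 6)) and s_(1) = 2/15, so S(n) = 2*n/(3*(n + 6)).

S(n) = 2*n/(3*(n + 6))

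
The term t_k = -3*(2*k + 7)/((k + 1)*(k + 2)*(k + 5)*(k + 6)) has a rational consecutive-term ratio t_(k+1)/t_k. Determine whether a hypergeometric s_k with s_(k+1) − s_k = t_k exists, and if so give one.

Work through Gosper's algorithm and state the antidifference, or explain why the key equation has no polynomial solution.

Ratio r(k) = (k + 1)*(k + 5)*(2*k + 9)/((k + 3)*(k + 7)*(2*k + 7)).
So A=k + 1 and B=k + 7, with C=k**3 + 21*k**2/2 + 73*k/2 + 42.
Need (k + 1)·f(k+1) − (k + 6)·f(k) = k**3 + 21*k**2/2 + 73*k/2 + 42.
d = 5 from the (1,1,3) case.
Coefficient equations give f(k) = k*(k + 2)*(k + 3)*(k + 4)*(k + 6)/10.
Then R = B(k−1)f/C = k*(k + 2)*(k + 6)**2/(5*(2*k + 7)), so s_k = R(k)·t_k = 3*k*(-k - 6)/(5*(k**2 + 6*k + 5)).
Verify: 3*(-2*k - 7)/(k**4 + 14*k**3 + 65*k**2 + 112*k + 60) matches t_k.

s_k = 3*k*(-k - 6)/(5*(k**2 + 6*k + 5))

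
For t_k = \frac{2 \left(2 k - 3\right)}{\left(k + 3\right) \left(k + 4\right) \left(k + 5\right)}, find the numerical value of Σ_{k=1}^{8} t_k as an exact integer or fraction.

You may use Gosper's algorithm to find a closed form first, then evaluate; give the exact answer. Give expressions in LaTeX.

Σ = 1/10

Ratio r(k) = (k + 3)*(2*k - 1)/((k + 6)*(2*k - 3)).
A = k + 3, B = k + 6, C = k - 3/2.
f must satisfy (k + 3)·f(k+1) − (k + 5)·f(k) = k - 3/2.
From deg A=1, deg B=1, deg C=1: d=2.
Solve for f: f(k) = k*(k - 9)/16 (degree 2 ≤ 2).
R(k) = B(k−1)·f(k)/C(k) = k*(k - 9)*(k + 5)/(8*(2*k - 3)); s_k = R·t_k = k*(k - 9)/(4*(k + 3)*(k + 4)).
Verify: 2*(2*k - 3)/(k**3 + 12*k**2 + 47*k + 60) matches t_k.
Telescoping: Σ = s_(9) − s_(1) = 0 − (-1/10) = 1/10.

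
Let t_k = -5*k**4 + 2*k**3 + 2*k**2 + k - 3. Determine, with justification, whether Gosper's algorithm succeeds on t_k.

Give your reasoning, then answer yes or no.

Yes. s_k = k*(-k**4 + 3*k**3 - 2*k**2 - 3).

The ratio is (5*k**4 + 18*k**3 + 22*k**2 + 9*k + 3)/(5*k**4 - 2*k**3 - 2*k**2 - k + 3).
So A=1 and B=1, with C=k**4 - 2*k**3/5 - 2*k**2/5 - k/5 + 3/5.
Set up (1)·f(k+1) − (1)·f(k) − (k**4 - 2*k**3/5 - 2*k**2/5 - k/5 + 3/5) = 0.
d = 5 from the (0,0,4) case.
Solving with deg f ≤ 5: f(k) = k*(k**4 - 3*k**3 + 2*k**2 + 3)/5.
Then R = B(k−1)f/C = k*(k**4 - 3*k**3 + 2*k**2 + 3)/(5*k**4 - 2*k**3 - 2*k**2 - k + 3), so s_k = R(k)·t_k = k*(-k**4 + 3*k**3 - 2*k**2 - 3).
s_(k+1) − s_k = -5*k**4 + 2*k**3 + 2*k**2 + k - 3 = t_k.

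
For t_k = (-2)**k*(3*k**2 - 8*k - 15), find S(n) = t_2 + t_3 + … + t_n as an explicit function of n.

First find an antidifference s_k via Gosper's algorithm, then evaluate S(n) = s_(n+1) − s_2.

The ratio is 2*(-3*k**2 + 2*k + 20)/(3*k**2 - 8*k - 15).
Factor: A=-2; B=1; C=k**2 - 8*k/3 - 5.
Solve (-2)·f(k+1) − (1)·f(k) = k**2 - 8*k/3 - 5.
From deg A=0, deg B=0, deg C=2: d=2.
Coefficient equations give f(k) = -(k**2 - 4*k - 3)/3.
Certificate R = B(k−1)f/C = -(k**2 - 4*k - 3)/(3*k**2 - 8*k - 15) gives s_k = (-2)**k*(-k**2 + 4*k + 3).
s_(k+1) − s_k = (-2)**k*(3*k**2 - 8*k - 15) = t_k.
Evaluate: s_(n+1) = (-2)**(n + 1)*(-n**2 + 2*n + 6); subtract s_(2) = 28 ⇒ S(n) = 2*(-2)**n*n**2 - 4*(-2)**n*n - 12*(-2)**n - 28.

S(n) = 2*(-2)**n*n**2 - 4*(-2)**n*n - 12*(-2)**n - 28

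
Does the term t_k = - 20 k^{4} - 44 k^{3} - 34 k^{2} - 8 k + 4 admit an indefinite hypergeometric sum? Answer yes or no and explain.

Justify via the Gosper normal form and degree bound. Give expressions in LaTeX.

The ratio is (10*k**4 + 62*k**3 + 143*k**2 + 144*k + 51)/(10*k**4 + 22*k**3 + 17*k**2 + 4*k - 2).
Factor: A=1; B=1; C=k**4 + 11*k**3/5 + 17*k**2/10 + 2*k/5 - 1/5.
Set up (1)·f(k+1) − (1)·f(k) − (k**4 + 11*k**3/5 + 17*k**2/10 + 2*k/5 - 1/5) = 0.
d = 5 from the (0,0,4) case.
Coefficient equations give f(k) = k*(4*k**4 + k**3 - 4*k**2 - 2*k - 3)/20.
R(k) = B(k−1)·f(k)/C(k) = k*(4*k**4 + k**3 - 4*k**2 - 2*k - 3)/(2*(10*k**4 + 22*k**3 + 17*k**2 + 4*k - 2)); s_k = R·t_k = k*(-4*k**4 - k**3 + 4*k**2 + 2*k + 3).
s_(k+1) − s_k = -20*k**4 - 44*k**3 - 34*k**2 - 8*k + 4 = t_k.

Yes. s_k = k \left(- 4 k^{4} - k^{3} + 4 k^{2} + 2 k + 3\right).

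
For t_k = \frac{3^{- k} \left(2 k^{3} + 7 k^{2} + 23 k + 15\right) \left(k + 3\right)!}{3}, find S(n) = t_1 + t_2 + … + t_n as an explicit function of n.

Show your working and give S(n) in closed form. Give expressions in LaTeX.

Ratio r(k) = (2*k**4 + 21*k**3 + 95*k**2 + 219*k + 188)/(3*(2*k**3 + 7*k**2 + 23*k + 15)).
Gosper form: A/B · C(k+1)/C(k) with A=k/3 + 4/3, B=1, C=k**3 + 7*k**2/2 + 23*k/2 + 15/2.
Set up (k/3 + 4/3)·f(k+1) − (1)·f(k) − (k**3 + 7*k**2/2 + 23*k/2 + 15/2) = 0.
From deg A=1, deg B=0, deg C=3: d=2.
A polynomial solution: f(k) = 3*(2*k**2 + k + 3)/2.
So s_k = (B(k−1)f/C)·t_k = (3*(2*k**2 + k + 3)/(2*k**3 + 7*k**2 + 23*k + 15))·t_k = (2*k**2 + k + 3)*factorial(k + 3)/3**k.
Check: Δs_k = (2*k**3 + 7*k**2 + 23*k + 15)*factorial(k + 3)/(3*3**k). ✓
Σ_(k=1)^n t_k = s_(n+1) − s_(1) = (3**(-n - 1)*(2*n**2 + 5*n + 6)*factorial(n + 4)) − (48), i.e. (-144*3**n + 2*n**6*factorial(n) + 25*n**5*factorial(n) + 126*n**4*factorial(n) + 335*n**3*factorial(n) + 508*n**2*factorial(n) + 420*n*factorial(n) + 144*factorial(n))/(3*3**n).

S(n) = \frac{3^{- n} \left(- 144 \cdot 3^{n} + 2 n^{6} n! + 25 n^{5} n! + 126 n^{4} n! + 335 n^{3} n! + 508 n^{2} n! + 420 n n! + 144 n!\right)}{3}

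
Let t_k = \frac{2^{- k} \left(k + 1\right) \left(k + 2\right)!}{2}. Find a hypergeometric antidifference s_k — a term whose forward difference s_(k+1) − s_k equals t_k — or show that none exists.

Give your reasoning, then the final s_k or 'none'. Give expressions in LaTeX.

Compute t_(k+1)/t_k: get (k + 2)*(k + 3)/(2*(k + 1)).
Gosper form: A/B · C(k+1)/C(k) with A=k/2 + 3/2, B=1, C=k + 1.
Need (k/2 + 3/2)·f(k+1) − (1)·f(k) = k + 1.
Bound: deg f ≤ 0.
Coefficient equations give f(k) = 2.
Get s_k = R·t_k = factorial(k + 2)/2**k with R(k) = B(k−1)f(k)/C(k) = 2/(k + 1).
Check: Δs_k = (k + 1)*factorial(k + 2)/(2*2**k). ✓

s_k = 2^{- k} \left(k + 2\right)!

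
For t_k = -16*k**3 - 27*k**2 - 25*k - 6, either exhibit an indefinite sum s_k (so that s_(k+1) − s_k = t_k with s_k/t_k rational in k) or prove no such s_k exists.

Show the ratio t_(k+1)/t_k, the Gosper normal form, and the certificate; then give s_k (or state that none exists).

r(k) = (16*k**3 + 75*k**2 + 127*k + 74)/(16*k**3 + 27*k**2 + 25*k + 6) after simplifying.
Take A(k)=1, B(k)=1, C(k)=k**3 + 27*k**2/16 + 25*k/16 + 3/8.
Solve (1)·f(k+1) − (1)·f(k) = k**3 + 27*k**2/16 + 25*k/16 + 3/8.
deg f ≤ 4 (via 0,0,3).
A polynomial solution: f(k) = k*(4*k**3 + k**2 + 3*k - 2)/16.
Then R = B(k−1)f/C = k*(4*k**3 + k**2 + 3*k - 2)/(16*k**3 + 27*k**2 + 25*k + 6), so s_k = R(k)·t_k = k*(-4*k**3 - k**2 - 3*k + 2).
Check: Δs_k = -16*k**3 - 27*k**2 - 25*k - 6. ✓

s_k = k*(-4*k**3 - k**2 - 3*k + 2)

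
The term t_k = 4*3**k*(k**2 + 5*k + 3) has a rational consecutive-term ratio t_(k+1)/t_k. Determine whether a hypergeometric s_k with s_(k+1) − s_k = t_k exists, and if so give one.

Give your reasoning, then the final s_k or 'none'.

s_k = 3**k*(2*k**2 + 4*k - 3)

r(k) = 3*(k**2 + 7*k + 9)/(k**2 + 5*k + 3) after simplifying.
Gosper form: A/B · C(k+1)/C(k) with A=3, B=1, C=k**2 + 5*k + 3.
f must satisfy (3)·f(k+1) − (1)·f(k) = k**2 + 5*k + 3.
deg f ≤ 2 (via 0,0,2).
Solve for f: f(k) = (2*k**2 + 4*k - 3)/4 (degree 2 ≤ 2).
So s_k = (B(k−1)f/C)·t_k = ((2*k**2 + 4*k - 3)/(4*(k**2 + 5*k + 3)))·t_k = 3**k*(2*k**2 + 4*k - 3).
s_(k+1) − s_k = 4*3**k*(k**2 + 5*k + 3) = t_k.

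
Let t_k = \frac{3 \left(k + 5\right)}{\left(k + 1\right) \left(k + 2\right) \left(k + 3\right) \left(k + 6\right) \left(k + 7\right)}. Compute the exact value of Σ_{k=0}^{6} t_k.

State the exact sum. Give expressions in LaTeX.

Σ = 77/936

t_(k+1)/t_k = (k + 1)*(k + 6)**2/((k + 4)*(k + 5)*(k + 8)).
A = k + 1, B = k + 8, C = k**3 + 14*k**2 + 65*k + 100.
Key eq: (k + 1)·f(k+1) = (k + 7)·f(k) + (k**3 + 14*k**2 + 65*k + 100).
Degrees (1,1,3) ⇒ d ≤ 6.
Match coefficients ⇒ f(k) = k*(k + 3)*(k + 4)**2*(k + 5)**2/36.
Then R = B(k−1)f/C = k*(k + 3)*(k + 4)*(k + 7)/36, so s_k = R(k)·t_k = k*(k**2 + 9*k + 20)/(12*(k**3 + 9*k**2 + 20*k + 12)).
Check: Δs_k = 3*(k + 5)/(k**5 + 19*k**4 + 131*k**3 + 401*k**2 + 540*k + 252). ✓
Sum = s_(7) − s_(0); s_(7) = 77/936, s_(0) = 0 ⇒ 77/936.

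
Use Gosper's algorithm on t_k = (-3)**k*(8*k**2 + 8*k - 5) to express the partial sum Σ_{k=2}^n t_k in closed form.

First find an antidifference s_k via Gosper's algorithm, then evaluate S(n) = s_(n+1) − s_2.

S(n) = 6*(-3)**n*n**2 + 9*(-3)**n*n - 3*(-3)**n + 36

Compute t_(k+1)/t_k: get 3*(-8*k**2 - 24*k - 11)/(8*k**2 + 8*k - 5).
Factor: A=-3; B=1; C=k**2 + k - 5/8.
Key eq: (-3)·f(k+1) = (1)·f(k) + (k**2 + k - 5/8).
deg f ≤ 2 (via 0,0,2).
Match coefficients ⇒ f(k) = -(2*k**2 - k - 2)/8.
Certificate R = B(k−1)f/C = -(2*k**2 - k - 2)/(8*k**2 + 8*k - 5) gives s_k = (-3)**k*(-2*k**2 + k + 2).
Δs = (-3)**k*(8*k**2 + 8*k - 5), as required.
Evaluate: s_(n+1) = (-3)**(n + 1)*(-2*n**2 - 3*n + 1); subtract s_(2) = -36 ⇒ S(n) = 6*(-3)**n*n**2 + 9*(-3)**n*n - 3*(-3)**n + 36.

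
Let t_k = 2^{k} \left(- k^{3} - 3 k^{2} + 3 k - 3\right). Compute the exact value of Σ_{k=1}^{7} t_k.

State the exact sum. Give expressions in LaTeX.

Σ = -88316

Compute t_(k+1)/t_k: get 2*(k**3 + 6*k**2 + 6*k + 4)/(k**3 + 3*k**2 - 3*k + 3).
So A=2 and B=1, with C=k**3 + 3*k**2 - 3*k + 3.
Set up (2)·f(k+1) − (1)·f(k) − (k**3 + 3*k**2 - 3*k + 3) = 0.
Bound: deg f ≤ 3.
Solving with deg f ≤ 3: f(k) = k**3 - 3*k**2 + 3*k + 1.
Get s_k = R·t_k = 2**k*(-k**3 + 3*k**2 - 3*k - 1) with R(k) = B(k−1)f(k)/C(k) = (k**3 - 3*k**2 + 3*k + 1)/(k**3 + 3*k**2 - 3*k + 3).
Verify: 2**k*(-k**3 - 3*k**2 + 3*k - 3) matches t_k.
Telescoping: Σ = s_(8) − s_(1) = -88320 − (-4) = -88316.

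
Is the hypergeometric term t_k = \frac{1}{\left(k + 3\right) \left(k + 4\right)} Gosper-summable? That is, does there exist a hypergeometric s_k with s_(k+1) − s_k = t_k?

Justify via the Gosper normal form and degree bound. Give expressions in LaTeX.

Yes. s_k = \frac{k}{3 \left(k + 3\right)}.

r(k) = (k + 3)/(k + 5) after simplifying.
So A=k + 3 and B=k + 5, with C=1.
f must satisfy (k + 3)·f(k+1) − (k + 4)·f(k) = 1.
From deg A=1, deg B=1, deg C=0: d=1.
Coefficient equations give f(k) = k/3.
So s_k = (B(k−1)f/C)·t_k = (k*(k + 4)/3)·t_k = k/(3*(k + 3)).
Verify: 1/(k**2 + 7*k + 12) matches t_k.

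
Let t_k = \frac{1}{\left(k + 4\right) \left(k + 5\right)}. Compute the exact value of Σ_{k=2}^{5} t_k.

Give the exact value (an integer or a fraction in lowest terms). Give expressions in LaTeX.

The ratio is (k + 4)/(k + 6).
Normal form (A,B,C) = (k + 4, k + 6, 1).
Solve (k + 4)·f(k+1) − (k + 5)·f(k) = 1.
Bound: deg f ≤ 1.
Match coefficients ⇒ f(k) = k/4.
Certificate R = B(k−1)f/C = k*(k + 5)/4 gives s_k = k/(4*(k + 4)).
s_(k+1) − s_k = 1/(k**2 + 9*k + 20) = t_k.
Telescoping: Σ = s_(6) − s_(2) = 3/20 − (1/12) = 1/15.

Σ = 1/15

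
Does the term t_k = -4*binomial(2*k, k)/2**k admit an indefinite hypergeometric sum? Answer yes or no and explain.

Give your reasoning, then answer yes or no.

Step 1: r(k) = (2*k + 1)/(k + 1).
Take A(k)=2*k + 1, B(k)=k + 1, C(k)=1.
Set up (2*k + 1)·f(k+1) − (k)·f(k) − (1) = 0.
deg f ≤ -1 (via 1,1,0).
Negative degree bound (-1): no f exists, t_k not Gosper-summable.

No; the degree bound rules out any f.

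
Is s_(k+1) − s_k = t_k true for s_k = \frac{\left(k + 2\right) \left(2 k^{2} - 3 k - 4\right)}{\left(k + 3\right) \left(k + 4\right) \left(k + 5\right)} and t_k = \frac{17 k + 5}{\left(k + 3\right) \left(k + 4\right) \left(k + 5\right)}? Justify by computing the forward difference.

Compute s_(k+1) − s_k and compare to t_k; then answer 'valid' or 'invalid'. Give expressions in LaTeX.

s_(k+1) = -(k + 3)*(3*k - 2*(k + 1)**2 + 7)/((k + 4)*(k + 5)*(k + 6))
s_(k+1) − s_k = (23*k**2 + 47*k + 3)/(k**4 + 18*k**3 + 119*k**2 + 342*k + 360)
(s_(k+1) − s_k) − t_k = 3*(2*k**2 - 20*k - 9)/(k**4 + 18*k**3 + 119*k**2 + 342*k + 360)

Invalid: residual \frac{3 \left(2 k^{2} - 20 k - 9\right)}{k^{4} + 18 k^{3} + 119 k^{2} + 342 k + 360} ≠ 0.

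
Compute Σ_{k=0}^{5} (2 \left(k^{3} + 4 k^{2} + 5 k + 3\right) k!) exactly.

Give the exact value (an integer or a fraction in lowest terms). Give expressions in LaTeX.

Σ = 69120

The ratio is (k**4 + 8*k**3 + 23*k**2 + 29*k + 13)/(k**3 + 4*k**2 + 5*k + 3).
Normal form (A,B,C) = (k + 1, 1, k**3 + 4*k**2 + 5*k + 3).
Need (k + 1)·f(k+1) − (1)·f(k) = k**3 + 4*k**2 + 5*k + 3.
deg f ≤ 2 (via 1,0,3).
Coefficient equations give f(k) = k*(k + 2).
Certificate R = B(k−1)f/C = k*(k + 2)/(k**3 + 4*k**2 + 5*k + 3) gives s_k = 2*k*(k + 2)*factorial(k).
Δs = 2*(k**3 + 4*k**2 + 5*k + 3)*factorial(k), as required.
Σ_(k=0)^(5) t_k = s_(6) − s_(0) = 69120 − (0) = 69120.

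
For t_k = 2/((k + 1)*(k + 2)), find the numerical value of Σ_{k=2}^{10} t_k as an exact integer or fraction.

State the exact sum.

Compute t_(k+1)/t_k: get (k + 1)/(k + 3).
So A=k + 1 and B=k + 3, with C=1.
Key eq: (k + 1)·f(k+1) = (k + 2)·f(k) + (1).
From deg A=1, deg B=1, deg C=0: d=1.
Coefficient equations give f(k) = k.
Certificate R = B(k−1)f/C = k*(k + 2) gives s_k = 2*k/(k + 1).
Check: Δs_k = 2/(k**2 + 3*k + 2). ✓
Evaluate s at k=11 and k=2: 11/6 and 4/3; difference 1/2.

Σ = 1/2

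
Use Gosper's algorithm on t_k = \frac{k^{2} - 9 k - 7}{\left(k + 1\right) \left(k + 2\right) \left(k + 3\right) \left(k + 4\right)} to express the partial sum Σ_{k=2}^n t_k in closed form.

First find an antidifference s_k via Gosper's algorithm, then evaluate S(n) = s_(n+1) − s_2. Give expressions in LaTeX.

Step 1: r(k) = (k + 1)*(9*k - (k + 1)**2 + 16)/((k + 5)*(-k**2 + 9*k + 7)).
So A=k + 1 and B=k + 5, with C=k**2 - 9*k - 7.
Key eq: (k + 1)·f(k+1) = (k + 4)·f(k) + (k**2 - 9*k - 7).
Degrees (1,1,2) ⇒ d ≤ 3.
Match coefficients ⇒ f(k) = -k*(k**2 + 8*k + 5)/2.
Certificate R = B(k−1)f/C = -k*(k + 4)*(k**2 + 8*k + 5)/(2*(k**2 - 9*k - 7)) gives s_k = k*(-k**2 - 8*k - 5)/(2*(k + 1)*(k + 2)*(k + 3)).
Δs = (k**2 - 9*k - 7)/(k**4 + 10*k**3 + 35*k**2 + 50*k + 24), as required.
s_(n+1) = (-n**3 - 11*n**2 - 24*n - 14)/(2*(n**3 + 9*n**2 + 26*n + 24)) and s_(2) = -5/12, so S(n) = (-n**3 - 21*n**2 - 14*n + 36)/(12*(n**3 + 9*n**2 + 26*n + 24)).

S(n) = \frac{- n^{3} - 21 n^{2} - 14 n + 36}{12 \left(n^{3} + 9 n^{2} + 26 n + 24\right)}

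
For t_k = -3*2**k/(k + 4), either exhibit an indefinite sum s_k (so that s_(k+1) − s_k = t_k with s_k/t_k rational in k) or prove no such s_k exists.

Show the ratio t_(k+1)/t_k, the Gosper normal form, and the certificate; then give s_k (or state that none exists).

none (Gosper's algorithm certifies no s_k)

The ratio is 2*(k + 4)/(k + 5).
Take A(k)=2*k + 8, B(k)=k + 5, C(k)=1.
Set up (2*k + 8)·f(k+1) − (k + 4)·f(k) − (1) = 0.
d = -1 from the (1,1,0) case.
d = -1 < 0 ⇒ no nonzero polynomial f; not summable.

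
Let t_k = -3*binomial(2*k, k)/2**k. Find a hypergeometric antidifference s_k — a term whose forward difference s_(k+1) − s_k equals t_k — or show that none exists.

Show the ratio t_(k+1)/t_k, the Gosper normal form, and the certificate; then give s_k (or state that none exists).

no hypergeometric antidifference exists

Ratio r(k) = (2*k + 1)/(k + 1).
A = 2*k + 1, B = k + 1, C = 1.
Set up (2*k + 1)·f(k+1) − (k)·f(k) − (1) = 0.
From deg A=1, deg B=1, deg C=0: d=-1.
Bound -1 < 0, so the key equation has no polynomial solution.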